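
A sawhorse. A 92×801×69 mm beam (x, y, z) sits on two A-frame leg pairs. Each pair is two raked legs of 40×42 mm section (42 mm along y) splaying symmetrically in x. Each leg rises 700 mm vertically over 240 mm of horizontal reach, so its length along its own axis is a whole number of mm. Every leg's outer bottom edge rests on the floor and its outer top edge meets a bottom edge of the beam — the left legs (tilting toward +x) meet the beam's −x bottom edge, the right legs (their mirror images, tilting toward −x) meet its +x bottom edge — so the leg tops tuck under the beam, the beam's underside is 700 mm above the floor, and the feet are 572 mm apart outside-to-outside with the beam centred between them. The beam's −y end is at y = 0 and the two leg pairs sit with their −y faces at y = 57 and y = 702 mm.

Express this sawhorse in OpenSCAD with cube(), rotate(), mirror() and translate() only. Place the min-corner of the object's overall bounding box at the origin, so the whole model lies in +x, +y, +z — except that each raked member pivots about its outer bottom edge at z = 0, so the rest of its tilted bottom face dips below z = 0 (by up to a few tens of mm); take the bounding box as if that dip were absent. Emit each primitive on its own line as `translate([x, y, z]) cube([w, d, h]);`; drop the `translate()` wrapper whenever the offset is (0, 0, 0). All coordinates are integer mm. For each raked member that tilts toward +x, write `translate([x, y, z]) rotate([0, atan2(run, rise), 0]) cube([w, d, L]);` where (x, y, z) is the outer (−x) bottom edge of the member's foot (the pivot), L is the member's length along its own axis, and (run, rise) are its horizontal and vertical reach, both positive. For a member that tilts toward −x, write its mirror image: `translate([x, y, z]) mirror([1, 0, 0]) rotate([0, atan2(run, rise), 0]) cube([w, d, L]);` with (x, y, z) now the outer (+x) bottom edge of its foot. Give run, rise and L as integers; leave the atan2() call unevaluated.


// leg length = √(240² + 700²) = 740
// right-leg outer foot x = 2·240 + 92 = 572
// beam min-corner = (240, 0, 700)
translate([240, 0, 700]) cube([92, 801, 69]);
translate([0, 57, 0]) rotate([0, atan2(240, 700), 0]) cube([40, 42, 740]);
translate([572, 57, 0]) mirror([1, 0, 0]) rotate([0, atan2(240, 700), 0]) cube([40, 42, 740]);
translate([0, 702, 0]) rotate([0, atan2(240, 700), 0]) cube([40, 42, 740]);
translate([572, 702, 0]) mirror([1, 0, 0]) rotate([0, atan2(240, 700), 0]) cube([40, 42, 740]);


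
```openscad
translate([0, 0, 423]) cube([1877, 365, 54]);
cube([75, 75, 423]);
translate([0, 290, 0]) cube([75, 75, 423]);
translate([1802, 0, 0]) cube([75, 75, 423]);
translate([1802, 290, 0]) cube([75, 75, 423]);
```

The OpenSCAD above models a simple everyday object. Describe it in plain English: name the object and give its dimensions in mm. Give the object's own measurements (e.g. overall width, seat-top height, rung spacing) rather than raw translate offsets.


A bench: a 1877×365 mm seat slab, 54 mm thick, top at z = 477 mm, on four 75×75 mm square legs flush with the seat corners and standing on z = 0.


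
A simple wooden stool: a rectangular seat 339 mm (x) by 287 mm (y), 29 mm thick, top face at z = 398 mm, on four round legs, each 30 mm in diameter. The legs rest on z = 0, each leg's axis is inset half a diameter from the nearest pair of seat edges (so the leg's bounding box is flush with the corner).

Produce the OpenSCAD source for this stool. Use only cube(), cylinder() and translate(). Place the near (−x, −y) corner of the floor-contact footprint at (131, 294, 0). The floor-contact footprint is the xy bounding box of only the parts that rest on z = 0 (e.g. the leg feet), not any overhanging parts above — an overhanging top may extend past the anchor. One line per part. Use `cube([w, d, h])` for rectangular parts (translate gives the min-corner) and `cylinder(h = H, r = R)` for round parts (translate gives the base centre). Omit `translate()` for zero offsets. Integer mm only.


translate([131, 294, 369]) cube([339, 287, 29]);
translate([146, 309, 0]) cylinder(h = 369, r = 15);
translate([455, 309, 0]) cylinder(h = 369, r = 15);
translate([146, 566, 0]) cylinder(h = 369, r = 15);
translate([455, 566, 0]) cylinder(h = 369, r = 15);


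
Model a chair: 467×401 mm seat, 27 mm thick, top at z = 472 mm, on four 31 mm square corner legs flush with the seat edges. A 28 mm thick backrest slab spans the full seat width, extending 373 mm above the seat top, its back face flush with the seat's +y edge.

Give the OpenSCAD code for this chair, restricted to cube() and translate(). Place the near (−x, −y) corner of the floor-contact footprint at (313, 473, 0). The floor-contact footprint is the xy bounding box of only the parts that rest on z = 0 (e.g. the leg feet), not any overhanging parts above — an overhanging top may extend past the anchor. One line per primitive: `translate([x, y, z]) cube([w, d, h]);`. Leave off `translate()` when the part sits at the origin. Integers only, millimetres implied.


translate([313, 473, 445]) cube([467, 401, 27]);
translate([313, 473, 0]) cube([31, 31, 445]);
translate([749, 473, 0]) cube([31, 31, 445]);
translate([313, 843, 0]) cube([31, 31, 445]);
translate([749, 843, 0]) cube([31, 31, 445]);
translate([313, 846, 472]) cube([467, 28, 373]);


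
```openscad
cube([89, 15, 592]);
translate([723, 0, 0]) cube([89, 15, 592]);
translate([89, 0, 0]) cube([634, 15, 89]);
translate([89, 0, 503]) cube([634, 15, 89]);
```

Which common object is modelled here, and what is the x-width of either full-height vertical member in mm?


A picture frame. The border width is 89 mm.

Four thin pieces enclosing a rectangular opening — a picture frame. The two full-height stiles are 592 mm tall; the top rail sits at z = 503 and is 89 mm tall, so the border above the opening is 592 − 503 = 89 mm, matching the stile x-width.


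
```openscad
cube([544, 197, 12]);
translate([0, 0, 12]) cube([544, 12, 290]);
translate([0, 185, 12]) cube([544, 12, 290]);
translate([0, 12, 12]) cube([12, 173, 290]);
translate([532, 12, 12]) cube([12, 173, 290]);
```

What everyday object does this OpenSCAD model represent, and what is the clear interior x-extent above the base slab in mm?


An open box. The internal width is 520 mm.

A 544×197 base slab with four walls standing on it — an open box. The base is 544 mm wide and the walls are 12 mm thick, so the internal width is 544 − 2 × 12 = 520 mm.


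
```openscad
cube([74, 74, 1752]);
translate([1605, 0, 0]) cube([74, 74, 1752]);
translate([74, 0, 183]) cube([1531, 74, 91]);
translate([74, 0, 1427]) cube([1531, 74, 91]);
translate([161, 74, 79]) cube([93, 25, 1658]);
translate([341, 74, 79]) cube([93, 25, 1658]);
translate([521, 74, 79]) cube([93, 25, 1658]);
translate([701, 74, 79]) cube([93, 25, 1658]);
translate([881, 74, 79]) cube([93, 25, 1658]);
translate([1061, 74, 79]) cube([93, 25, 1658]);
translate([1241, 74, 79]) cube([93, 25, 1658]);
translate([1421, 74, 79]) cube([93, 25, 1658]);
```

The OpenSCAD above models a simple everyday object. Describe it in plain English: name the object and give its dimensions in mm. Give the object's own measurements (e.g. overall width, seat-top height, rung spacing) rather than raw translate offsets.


A fence section. Two 74×74 mm posts, 1752 mm tall, stand on the floor with a clear span of 1531 mm between their inner faces. Two horizontal rails of 74×91 mm section span the gap between the posts with their undersides at z = 183 mm and z = 1427 mm, flush with the posts' −y face. 8 pickets, each 93 mm wide, 25 mm thick and 1658 mm tall, are fixed to the +y face of the rails with their bottoms at z = 79 mm, spaced across the span with a 87 mm gap after the −x post and between neighbouring pickets, with 91 mm left before the +x post.


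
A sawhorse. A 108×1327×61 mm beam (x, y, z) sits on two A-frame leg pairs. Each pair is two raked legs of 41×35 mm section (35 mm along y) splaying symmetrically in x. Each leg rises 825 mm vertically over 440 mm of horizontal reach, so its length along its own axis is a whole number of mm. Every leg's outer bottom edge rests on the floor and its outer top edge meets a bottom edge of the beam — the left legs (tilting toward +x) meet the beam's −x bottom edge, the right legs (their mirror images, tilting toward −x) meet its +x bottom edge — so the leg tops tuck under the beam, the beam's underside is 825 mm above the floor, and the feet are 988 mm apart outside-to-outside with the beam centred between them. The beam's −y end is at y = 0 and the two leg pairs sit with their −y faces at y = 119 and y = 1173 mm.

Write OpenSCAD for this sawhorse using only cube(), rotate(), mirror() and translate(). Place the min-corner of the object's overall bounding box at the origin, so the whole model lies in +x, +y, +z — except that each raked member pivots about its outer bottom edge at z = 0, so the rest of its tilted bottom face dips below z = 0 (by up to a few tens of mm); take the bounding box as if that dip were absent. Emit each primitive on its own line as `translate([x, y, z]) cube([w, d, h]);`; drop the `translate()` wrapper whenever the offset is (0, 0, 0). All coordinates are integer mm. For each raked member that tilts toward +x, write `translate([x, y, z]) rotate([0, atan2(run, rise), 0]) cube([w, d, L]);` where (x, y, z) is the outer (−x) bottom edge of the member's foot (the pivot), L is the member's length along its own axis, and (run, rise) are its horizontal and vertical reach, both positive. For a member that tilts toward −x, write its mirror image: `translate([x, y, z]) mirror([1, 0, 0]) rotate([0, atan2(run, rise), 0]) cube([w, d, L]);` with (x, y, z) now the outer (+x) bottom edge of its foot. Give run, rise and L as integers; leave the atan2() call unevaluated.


// leg length = √(440² + 825²) = 935
// right-leg outer foot x = 2·440 + 108 = 988
// beam min-corner = (440, 0, 825)
translate([440, 0, 825]) cube([108, 1327, 61]);
translate([0, 119, 0]) rotate([0, atan2(440, 825), 0]) cube([41, 35, 935]);
translate([988, 119, 0]) mirror([1, 0, 0]) rotate([0, atan2(440, 825), 0]) cube([41, 35, 935]);
translate([0, 1173, 0]) rotate([0, atan2(440, 825), 0]) cube([41, 35, 935]);
translate([988, 1173, 0]) mirror([1, 0, 0]) rotate([0, atan2(440, 825), 0]) cube([41, 35, 935]);


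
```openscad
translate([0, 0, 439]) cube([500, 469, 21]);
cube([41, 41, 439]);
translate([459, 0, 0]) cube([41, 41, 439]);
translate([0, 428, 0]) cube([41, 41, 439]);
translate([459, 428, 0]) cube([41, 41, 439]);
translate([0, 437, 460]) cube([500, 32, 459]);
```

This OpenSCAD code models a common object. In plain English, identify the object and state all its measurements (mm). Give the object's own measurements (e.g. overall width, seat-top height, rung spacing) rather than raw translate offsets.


A chair. The seat is a 500×469×21 mm slab with its top at z = 460 mm, on four 41×41 mm corner legs (flush with the seat edges, standing on z = 0). A flat backrest 32 mm thick, 459 mm tall, spans the full seat width and rises from the seat top along its +y edge, rear face flush with the rear of the seat.


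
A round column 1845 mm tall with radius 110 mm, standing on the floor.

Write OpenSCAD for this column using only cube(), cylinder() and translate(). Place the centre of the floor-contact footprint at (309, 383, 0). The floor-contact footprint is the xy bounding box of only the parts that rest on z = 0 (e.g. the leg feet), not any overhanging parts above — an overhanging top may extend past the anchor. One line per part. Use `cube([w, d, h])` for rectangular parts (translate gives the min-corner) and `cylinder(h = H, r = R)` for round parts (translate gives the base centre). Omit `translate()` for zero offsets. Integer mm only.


translate([309, 383, 0]) cylinder(h = 1845, r = 110);


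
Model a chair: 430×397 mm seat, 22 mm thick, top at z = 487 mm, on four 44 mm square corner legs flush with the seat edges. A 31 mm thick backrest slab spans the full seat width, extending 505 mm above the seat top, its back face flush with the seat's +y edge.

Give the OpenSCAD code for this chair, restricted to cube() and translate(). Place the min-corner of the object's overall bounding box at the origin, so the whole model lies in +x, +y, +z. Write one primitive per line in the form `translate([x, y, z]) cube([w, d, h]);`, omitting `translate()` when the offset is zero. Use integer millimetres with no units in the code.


translate([0, 0, 465]) cube([430, 397, 22]);
cube([44, 44, 465]);
translate([386, 0, 0]) cube([44, 44, 465]);
translate([0, 353, 0]) cube([44, 44, 465]);
translate([386, 353, 0]) cube([44, 44, 465]);
translate([0, 366, 487]) cube([430, 31, 505]);


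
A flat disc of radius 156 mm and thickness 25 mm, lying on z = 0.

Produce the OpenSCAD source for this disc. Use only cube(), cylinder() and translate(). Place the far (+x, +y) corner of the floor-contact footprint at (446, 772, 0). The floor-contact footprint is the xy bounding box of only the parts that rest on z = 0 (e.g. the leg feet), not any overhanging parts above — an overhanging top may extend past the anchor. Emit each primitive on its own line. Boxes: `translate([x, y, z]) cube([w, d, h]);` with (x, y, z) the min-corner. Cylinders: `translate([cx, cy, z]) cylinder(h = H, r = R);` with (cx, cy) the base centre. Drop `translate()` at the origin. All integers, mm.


translate([290, 616, 0]) cylinder(h = 25, r = 156);


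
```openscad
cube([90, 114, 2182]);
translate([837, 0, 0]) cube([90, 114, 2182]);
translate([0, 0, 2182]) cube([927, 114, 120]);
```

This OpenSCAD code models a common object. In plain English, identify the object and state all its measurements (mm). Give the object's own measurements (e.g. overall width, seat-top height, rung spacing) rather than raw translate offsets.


A door frame. The clear opening is 747 mm wide and 2182 mm high. Two 90 mm wide jambs, 114 mm deep, stand either side of the opening from the floor to the top of the opening. A 120 mm thick head sits across the top of both jambs, spanning the full outside width of the frame.


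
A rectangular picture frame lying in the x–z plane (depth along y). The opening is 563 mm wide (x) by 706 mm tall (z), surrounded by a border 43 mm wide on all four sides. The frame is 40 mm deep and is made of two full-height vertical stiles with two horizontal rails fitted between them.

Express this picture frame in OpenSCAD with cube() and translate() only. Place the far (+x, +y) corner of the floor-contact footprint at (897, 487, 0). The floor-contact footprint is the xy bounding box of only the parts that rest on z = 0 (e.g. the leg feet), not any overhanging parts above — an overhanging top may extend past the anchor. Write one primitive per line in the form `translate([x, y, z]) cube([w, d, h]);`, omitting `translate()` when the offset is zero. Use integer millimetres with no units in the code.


translate([248, 447, 0]) cube([43, 40, 792]);
translate([854, 447, 0]) cube([43, 40, 792]);
translate([291, 447, 0]) cube([563, 40, 43]);
translate([291, 447, 749]) cube([563, 40, 43]);


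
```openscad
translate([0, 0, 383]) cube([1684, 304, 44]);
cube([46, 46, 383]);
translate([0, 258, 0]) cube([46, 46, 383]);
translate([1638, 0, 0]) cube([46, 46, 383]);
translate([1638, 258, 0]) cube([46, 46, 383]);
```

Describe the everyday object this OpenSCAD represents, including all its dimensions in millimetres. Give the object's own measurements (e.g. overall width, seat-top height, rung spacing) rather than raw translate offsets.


A long wooden bench with a 1684 mm (x) × 304 mm (y) seat, 44 mm thick, its top surface 427 mm above the floor. Four 46 mm square legs at the seat corners, flush with the edges, run from z = 0 to the seat underside.


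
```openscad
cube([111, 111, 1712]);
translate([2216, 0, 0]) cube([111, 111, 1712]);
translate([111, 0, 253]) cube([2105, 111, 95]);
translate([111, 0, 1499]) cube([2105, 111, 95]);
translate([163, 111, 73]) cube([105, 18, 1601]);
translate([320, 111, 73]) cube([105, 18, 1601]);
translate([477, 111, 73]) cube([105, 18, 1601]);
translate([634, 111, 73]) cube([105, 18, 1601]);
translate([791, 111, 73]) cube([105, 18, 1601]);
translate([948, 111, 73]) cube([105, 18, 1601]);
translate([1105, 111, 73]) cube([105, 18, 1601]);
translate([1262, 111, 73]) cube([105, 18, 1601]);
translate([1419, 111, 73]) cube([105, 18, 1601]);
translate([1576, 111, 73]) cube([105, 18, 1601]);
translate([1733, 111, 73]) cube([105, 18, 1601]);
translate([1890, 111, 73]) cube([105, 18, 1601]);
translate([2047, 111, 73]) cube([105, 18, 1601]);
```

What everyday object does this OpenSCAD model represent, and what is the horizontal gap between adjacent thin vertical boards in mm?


A fence section. The picket gap is 52 mm.

Two posts, two rails, 13 pickets — a fence section. Span 2105 mm holds 13 pickets of 105 mm with 14 equal gaps: ⌊(2105 − 13·105) / 14⌋ = 52 mm.


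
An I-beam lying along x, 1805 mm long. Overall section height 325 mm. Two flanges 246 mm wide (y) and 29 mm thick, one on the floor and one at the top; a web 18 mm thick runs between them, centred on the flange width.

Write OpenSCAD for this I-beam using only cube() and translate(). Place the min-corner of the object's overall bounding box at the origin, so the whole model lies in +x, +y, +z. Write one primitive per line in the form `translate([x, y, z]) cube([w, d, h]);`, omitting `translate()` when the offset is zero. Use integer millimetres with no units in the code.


cube([1805, 246, 29]);
translate([0, 114, 29]) cube([1805, 18, 267]);
translate([0, 0, 296]) cube([1805, 246, 29]);


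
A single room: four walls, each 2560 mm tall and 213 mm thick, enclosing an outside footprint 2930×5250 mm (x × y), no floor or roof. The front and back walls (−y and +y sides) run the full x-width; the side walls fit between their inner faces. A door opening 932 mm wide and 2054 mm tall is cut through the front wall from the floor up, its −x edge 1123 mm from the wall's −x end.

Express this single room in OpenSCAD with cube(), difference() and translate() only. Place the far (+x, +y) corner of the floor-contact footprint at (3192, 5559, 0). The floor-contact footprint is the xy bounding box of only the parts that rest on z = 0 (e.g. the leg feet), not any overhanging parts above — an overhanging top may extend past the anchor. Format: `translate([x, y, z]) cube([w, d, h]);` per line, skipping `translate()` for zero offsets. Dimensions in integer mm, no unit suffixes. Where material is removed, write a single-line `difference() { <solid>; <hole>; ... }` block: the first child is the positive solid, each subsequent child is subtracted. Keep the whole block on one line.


difference() { translate([262, 309, 0]) cube([2930, 213, 2560]); translate([1385, 309, 0]) cube([932, 213, 2054]); }
translate([262, 5346, 0]) cube([2930, 213, 2560]);
translate([262, 522, 0]) cube([213, 4824, 2560]);
translate([2979, 522, 0]) cube([213, 4824, 2560]);


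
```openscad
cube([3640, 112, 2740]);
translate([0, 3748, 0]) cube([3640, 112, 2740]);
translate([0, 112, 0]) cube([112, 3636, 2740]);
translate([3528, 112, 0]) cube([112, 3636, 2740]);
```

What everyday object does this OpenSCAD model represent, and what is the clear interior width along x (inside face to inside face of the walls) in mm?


A house (or room) frame. The interior width is 3416 mm.

Four 2740 mm walls enclosing a rectangle with no floor or roof — a room or house frame. Outside width is 3640 mm and wall thickness is 112 mm, so the interior width is 3640 − 2 × 112 = 3416 mm.


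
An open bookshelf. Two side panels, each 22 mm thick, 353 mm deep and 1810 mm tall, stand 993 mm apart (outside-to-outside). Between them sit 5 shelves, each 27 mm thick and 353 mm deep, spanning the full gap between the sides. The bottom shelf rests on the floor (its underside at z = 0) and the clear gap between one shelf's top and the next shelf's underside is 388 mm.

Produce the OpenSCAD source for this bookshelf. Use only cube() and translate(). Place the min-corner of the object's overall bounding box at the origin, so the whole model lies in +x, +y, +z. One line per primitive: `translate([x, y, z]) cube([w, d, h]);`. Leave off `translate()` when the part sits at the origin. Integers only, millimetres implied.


cube([22, 353, 1810]);
translate([971, 0, 0]) cube([22, 353, 1810]);
translate([22, 0, 0]) cube([949, 353, 27]);
translate([22, 0, 415]) cube([949, 353, 27]);
translate([22, 0, 830]) cube([949, 353, 27]);
translate([22, 0, 1245]) cube([949, 353, 27]);
translate([22, 0, 1660]) cube([949, 353, 27]);


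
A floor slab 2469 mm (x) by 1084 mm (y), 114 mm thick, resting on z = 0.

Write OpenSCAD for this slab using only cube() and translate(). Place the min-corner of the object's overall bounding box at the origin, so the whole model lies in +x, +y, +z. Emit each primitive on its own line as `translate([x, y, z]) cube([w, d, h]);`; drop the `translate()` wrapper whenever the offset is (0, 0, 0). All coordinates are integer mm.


cube([2469, 1084, 114]);


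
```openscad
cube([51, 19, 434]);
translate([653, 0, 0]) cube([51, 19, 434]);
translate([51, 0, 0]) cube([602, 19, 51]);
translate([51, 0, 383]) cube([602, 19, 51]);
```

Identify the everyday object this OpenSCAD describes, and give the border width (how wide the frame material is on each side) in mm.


A picture frame. The border width is 51 mm.

Four thin pieces enclosing a rectangular opening — a picture frame. The two full-height stiles are 434 mm tall; the top rail sits at z = 383 and is 51 mm tall, so the border above the opening is 434 − 383 = 51 mm, matching the stile x-width.


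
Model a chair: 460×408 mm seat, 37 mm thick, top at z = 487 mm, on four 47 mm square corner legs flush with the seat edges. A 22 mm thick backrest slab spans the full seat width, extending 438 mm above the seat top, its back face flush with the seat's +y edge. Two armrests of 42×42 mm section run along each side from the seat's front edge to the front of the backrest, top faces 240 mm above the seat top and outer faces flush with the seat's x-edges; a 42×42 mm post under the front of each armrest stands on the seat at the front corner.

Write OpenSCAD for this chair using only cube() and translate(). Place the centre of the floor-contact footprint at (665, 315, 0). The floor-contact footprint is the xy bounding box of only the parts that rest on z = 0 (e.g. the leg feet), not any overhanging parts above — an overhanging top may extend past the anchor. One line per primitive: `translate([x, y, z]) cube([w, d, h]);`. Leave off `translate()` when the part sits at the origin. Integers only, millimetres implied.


translate([435, 111, 450]) cube([460, 408, 37]);
translate([435, 111, 0]) cube([47, 47, 450]);
translate([848, 111, 0]) cube([47, 47, 450]);
translate([435, 472, 0]) cube([47, 47, 450]);
translate([848, 472, 0]) cube([47, 47, 450]);
translate([435, 497, 487]) cube([460, 22, 438]);
translate([435, 111, 685]) cube([42, 386, 42]);
translate([853, 111, 685]) cube([42, 386, 42]);
translate([435, 111, 487]) cube([42, 42, 198]);
translate([853, 111, 487]) cube([42, 42, 198]);


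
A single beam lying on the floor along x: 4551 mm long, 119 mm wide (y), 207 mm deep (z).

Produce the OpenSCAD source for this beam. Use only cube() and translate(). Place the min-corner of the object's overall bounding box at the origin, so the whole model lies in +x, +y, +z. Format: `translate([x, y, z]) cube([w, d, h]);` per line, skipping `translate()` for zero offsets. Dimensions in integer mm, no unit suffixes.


cube([4551, 119, 207]);


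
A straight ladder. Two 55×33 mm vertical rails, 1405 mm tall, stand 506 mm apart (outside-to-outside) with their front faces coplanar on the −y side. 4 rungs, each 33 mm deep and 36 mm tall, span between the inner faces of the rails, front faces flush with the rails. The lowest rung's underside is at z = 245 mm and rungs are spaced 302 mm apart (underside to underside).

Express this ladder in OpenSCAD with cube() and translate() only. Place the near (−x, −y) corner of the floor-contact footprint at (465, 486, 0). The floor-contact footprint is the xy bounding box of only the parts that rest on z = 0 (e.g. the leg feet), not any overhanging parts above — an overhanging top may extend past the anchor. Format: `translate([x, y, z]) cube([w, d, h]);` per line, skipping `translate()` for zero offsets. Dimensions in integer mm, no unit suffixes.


translate([465, 486, 0]) cube([55, 33, 1405]);
translate([916, 486, 0]) cube([55, 33, 1405]);
translate([520, 486, 245]) cube([396, 33, 36]);
translate([520, 486, 547]) cube([396, 33, 36]);
translate([520, 486, 849]) cube([396, 33, 36]);
translate([520, 486, 1151]) cube([396, 33, 36]);


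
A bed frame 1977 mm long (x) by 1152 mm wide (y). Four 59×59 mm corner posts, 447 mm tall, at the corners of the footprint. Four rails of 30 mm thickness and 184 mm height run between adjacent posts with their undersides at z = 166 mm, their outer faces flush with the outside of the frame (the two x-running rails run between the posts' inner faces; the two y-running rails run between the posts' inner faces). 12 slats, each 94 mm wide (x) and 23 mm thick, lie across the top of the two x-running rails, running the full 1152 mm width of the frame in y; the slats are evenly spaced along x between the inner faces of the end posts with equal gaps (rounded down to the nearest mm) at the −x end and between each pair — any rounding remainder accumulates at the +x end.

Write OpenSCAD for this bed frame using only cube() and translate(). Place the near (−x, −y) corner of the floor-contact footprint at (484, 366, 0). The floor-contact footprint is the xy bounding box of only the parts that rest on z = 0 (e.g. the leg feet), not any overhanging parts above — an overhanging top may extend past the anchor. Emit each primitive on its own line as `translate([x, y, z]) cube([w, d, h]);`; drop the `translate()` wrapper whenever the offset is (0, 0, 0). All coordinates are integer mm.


// slat z = rail_z + rail_h = 166 + 184 = 350
// slat gap = ⌊(1859 − 12·94) / 13⌋ = 56
translate([484, 366, 0]) cube([59, 59, 447]);
translate([484, 1459, 0]) cube([59, 59, 447]);
translate([2402, 366, 0]) cube([59, 59, 447]);
translate([2402, 1459, 0]) cube([59, 59, 447]);
translate([543, 366, 166]) cube([1859, 30, 184]);
translate([543, 1488, 166]) cube([1859, 30, 184]);
translate([484, 425, 166]) cube([30, 1034, 184]);
translate([2431, 425, 166]) cube([30, 1034, 184]);
translate([599, 366, 350]) cube([94, 1152, 23]);
translate([749, 366, 350]) cube([94, 1152, 23]);
translate([899, 366, 350]) cube([94, 1152, 23]);
translate([1049, 366, 350]) cube([94, 1152, 23]);
translate([1199, 366, 350]) cube([94, 1152, 23]);
translate([1349, 366, 350]) cube([94, 1152, 23]);
translate([1499, 366, 350]) cube([94, 1152, 23]);
translate([1649, 366, 350]) cube([94, 1152, 23]);
translate([1799, 366, 350]) cube([94, 1152, 23]);
translate([1949, 366, 350]) cube([94, 1152, 23]);
translate([2099, 366, 350]) cube([94, 1152, 23]);
translate([2249, 366, 350]) cube([94, 1152, 23]);


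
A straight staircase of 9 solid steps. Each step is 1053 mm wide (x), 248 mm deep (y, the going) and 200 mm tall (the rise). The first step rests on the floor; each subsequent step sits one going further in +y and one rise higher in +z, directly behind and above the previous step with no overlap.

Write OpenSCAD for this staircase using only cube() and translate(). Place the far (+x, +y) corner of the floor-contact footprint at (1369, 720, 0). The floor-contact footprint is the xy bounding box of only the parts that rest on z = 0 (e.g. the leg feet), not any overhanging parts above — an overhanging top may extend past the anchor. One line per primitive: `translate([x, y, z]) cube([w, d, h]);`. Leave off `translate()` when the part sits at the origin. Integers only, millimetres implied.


translate([316, 472, 0]) cube([1053, 248, 200]);
translate([316, 720, 200]) cube([1053, 248, 200]);
translate([316, 968, 400]) cube([1053, 248, 200]);
translate([316, 1216, 600]) cube([1053, 248, 200]);
translate([316, 1464, 800]) cube([1053, 248, 200]);
translate([316, 1712, 1000]) cube([1053, 248, 200]);
translate([316, 1960, 1200]) cube([1053, 248, 200]);
translate([316, 2208, 1400]) cube([1053, 248, 200]);
translate([316, 2456, 1600]) cube([1053, 248, 200]);


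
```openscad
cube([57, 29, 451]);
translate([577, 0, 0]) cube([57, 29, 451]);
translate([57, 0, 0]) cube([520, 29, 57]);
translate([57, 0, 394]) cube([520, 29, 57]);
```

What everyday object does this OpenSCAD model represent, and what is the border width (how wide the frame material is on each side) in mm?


A picture frame. The border width is 57 mm.

Four thin pieces enclosing a rectangular opening — a picture frame. The two full-height stiles are 451 mm tall; the top rail sits at z = 394 and is 57 mm tall, so the border above the opening is 451 − 394 = 57 mm, matching the stile x-width.


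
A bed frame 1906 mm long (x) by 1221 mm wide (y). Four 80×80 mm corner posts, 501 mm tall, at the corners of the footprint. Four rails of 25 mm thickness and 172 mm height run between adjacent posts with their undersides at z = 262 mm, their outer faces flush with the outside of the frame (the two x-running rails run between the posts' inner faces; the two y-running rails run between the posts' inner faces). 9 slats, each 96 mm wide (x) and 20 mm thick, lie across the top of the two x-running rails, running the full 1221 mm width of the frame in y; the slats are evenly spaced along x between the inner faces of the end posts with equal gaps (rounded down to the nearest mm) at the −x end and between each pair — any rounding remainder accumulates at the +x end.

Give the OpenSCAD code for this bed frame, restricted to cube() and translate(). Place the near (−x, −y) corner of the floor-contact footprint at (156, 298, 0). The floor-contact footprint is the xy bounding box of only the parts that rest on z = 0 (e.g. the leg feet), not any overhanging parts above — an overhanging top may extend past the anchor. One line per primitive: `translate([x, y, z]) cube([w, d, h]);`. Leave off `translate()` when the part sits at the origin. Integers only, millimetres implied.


translate([156, 298, 0]) cube([80, 80, 501]);
translate([156, 1439, 0]) cube([80, 80, 501]);
translate([1982, 298, 0]) cube([80, 80, 501]);
translate([1982, 1439, 0]) cube([80, 80, 501]);
translate([236, 298, 262]) cube([1746, 25, 172]);
translate([236, 1494, 262]) cube([1746, 25, 172]);
translate([156, 378, 262]) cube([25, 1061, 172]);
translate([2037, 378, 262]) cube([25, 1061, 172]);
translate([324, 298, 434]) cube([96, 1221, 20]);
translate([508, 298, 434]) cube([96, 1221, 20]);
translate([692, 298, 434]) cube([96, 1221, 20]);
translate([876, 298, 434]) cube([96, 1221, 20]);
translate([1060, 298, 434]) cube([96, 1221, 20]);
translate([1244, 298, 434]) cube([96, 1221, 20]);
translate([1428, 298, 434]) cube([96, 1221, 20]);
translate([1612, 298, 434]) cube([96, 1221, 20]);
translate([1796, 298, 434]) cube([96, 1221, 20]);


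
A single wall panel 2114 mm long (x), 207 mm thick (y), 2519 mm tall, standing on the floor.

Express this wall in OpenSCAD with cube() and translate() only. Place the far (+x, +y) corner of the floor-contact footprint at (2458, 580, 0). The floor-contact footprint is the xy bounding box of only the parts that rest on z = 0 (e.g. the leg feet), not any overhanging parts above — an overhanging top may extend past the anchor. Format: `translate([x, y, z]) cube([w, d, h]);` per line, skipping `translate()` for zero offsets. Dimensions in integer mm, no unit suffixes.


translate([344, 373, 0]) cube([2114, 207, 2519]);


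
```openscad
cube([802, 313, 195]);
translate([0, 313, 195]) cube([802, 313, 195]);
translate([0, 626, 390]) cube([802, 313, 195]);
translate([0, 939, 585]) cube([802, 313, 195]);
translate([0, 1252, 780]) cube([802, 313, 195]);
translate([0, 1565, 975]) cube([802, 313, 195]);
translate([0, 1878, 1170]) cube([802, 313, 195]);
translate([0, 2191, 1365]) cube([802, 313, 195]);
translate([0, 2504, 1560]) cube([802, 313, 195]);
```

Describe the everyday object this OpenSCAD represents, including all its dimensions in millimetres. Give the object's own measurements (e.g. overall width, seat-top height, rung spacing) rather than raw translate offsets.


A straight staircase of 9 solid steps. Each step is 802 mm wide (x), 313 mm deep (y, the going) and 195 mm tall (the rise). The first step rests on the floor; each subsequent step sits one going further in +y and one rise higher in +z, directly behind and above the previous step with no overlap.


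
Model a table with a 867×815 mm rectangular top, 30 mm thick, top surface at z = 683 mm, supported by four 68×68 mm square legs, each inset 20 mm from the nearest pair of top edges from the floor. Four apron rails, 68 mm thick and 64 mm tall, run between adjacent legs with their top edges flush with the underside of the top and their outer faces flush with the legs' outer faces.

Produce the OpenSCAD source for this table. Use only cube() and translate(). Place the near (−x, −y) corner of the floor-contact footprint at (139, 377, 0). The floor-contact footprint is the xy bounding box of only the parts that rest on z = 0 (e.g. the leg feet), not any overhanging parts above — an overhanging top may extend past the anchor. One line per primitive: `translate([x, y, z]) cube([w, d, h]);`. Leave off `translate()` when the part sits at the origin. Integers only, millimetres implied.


translate([119, 357, 653]) cube([867, 815, 30]);
translate([139, 377, 0]) cube([68, 68, 653]);
translate([898, 377, 0]) cube([68, 68, 653]);
translate([139, 1084, 0]) cube([68, 68, 653]);
translate([898, 1084, 0]) cube([68, 68, 653]);
translate([207, 377, 589]) cube([691, 68, 64]);
translate([207, 1084, 589]) cube([691, 68, 64]);
translate([139, 445, 589]) cube([68, 639, 64]);
translate([898, 445, 589]) cube([68, 639, 64]);


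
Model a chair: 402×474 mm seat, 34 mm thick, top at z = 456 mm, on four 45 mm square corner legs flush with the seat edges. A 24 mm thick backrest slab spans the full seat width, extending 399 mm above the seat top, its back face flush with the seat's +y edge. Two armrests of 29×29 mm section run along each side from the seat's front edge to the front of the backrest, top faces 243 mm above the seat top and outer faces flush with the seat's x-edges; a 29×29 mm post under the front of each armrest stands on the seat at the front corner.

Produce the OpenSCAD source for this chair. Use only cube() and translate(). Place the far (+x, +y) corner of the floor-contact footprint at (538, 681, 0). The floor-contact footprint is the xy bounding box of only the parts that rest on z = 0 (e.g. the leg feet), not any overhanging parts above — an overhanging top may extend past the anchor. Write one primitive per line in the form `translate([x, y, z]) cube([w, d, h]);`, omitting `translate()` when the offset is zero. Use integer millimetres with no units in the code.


translate([136, 207, 422]) cube([402, 474, 34]);
translate([136, 207, 0]) cube([45, 45, 422]);
translate([493, 207, 0]) cube([45, 45, 422]);
translate([136, 636, 0]) cube([45, 45, 422]);
translate([493, 636, 0]) cube([45, 45, 422]);
translate([136, 657, 456]) cube([402, 24, 399]);
translate([136, 207, 670]) cube([29, 450, 29]);
translate([509, 207, 670]) cube([29, 450, 29]);
translate([136, 207, 456]) cube([29, 29, 214]);
translate([509, 207, 456]) cube([29, 29, 214]);


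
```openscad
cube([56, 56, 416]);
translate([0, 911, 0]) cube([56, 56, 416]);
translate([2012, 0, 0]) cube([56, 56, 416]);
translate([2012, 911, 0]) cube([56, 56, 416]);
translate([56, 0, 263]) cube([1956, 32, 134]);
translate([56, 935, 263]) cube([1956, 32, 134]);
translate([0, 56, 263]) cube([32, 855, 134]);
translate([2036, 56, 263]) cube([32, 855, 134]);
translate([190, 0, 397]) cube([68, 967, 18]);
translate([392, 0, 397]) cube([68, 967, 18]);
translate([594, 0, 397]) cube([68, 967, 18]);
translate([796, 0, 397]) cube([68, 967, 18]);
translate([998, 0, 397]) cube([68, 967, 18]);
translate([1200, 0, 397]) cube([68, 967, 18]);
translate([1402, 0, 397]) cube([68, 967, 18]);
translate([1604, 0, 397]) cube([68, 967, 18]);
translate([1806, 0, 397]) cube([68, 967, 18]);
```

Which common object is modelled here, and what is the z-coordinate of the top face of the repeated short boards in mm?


A bed frame. The slat-top height is 415 mm.

Four posts, four rails, and a row of slats — a bed frame. Slats sit on the rails at z = 263 + 134 = 397; with slat thickness 18, the top is 415 mm.


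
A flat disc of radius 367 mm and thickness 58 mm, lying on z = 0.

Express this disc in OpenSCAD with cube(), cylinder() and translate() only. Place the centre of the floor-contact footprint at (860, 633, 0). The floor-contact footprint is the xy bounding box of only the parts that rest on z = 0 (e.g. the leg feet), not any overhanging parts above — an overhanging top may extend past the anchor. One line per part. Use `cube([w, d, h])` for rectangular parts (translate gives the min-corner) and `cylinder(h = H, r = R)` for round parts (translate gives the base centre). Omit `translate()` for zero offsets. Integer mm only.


translate([860, 633, 0]) cylinder(h = 58, r = 367);


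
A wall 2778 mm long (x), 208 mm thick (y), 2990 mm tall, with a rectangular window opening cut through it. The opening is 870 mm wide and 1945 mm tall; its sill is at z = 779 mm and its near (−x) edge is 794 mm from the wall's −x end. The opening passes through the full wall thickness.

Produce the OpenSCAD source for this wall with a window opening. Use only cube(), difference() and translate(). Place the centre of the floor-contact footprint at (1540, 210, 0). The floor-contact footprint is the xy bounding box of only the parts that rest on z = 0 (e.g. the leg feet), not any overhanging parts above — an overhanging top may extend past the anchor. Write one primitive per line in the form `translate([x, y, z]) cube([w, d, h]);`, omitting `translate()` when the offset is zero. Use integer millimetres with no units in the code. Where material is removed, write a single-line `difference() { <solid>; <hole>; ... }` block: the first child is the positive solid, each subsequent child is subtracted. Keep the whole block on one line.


difference() { translate([151, 106, 0]) cube([2778, 208, 2990]); translate([945, 106, 779]) cube([870, 208, 1945]); }


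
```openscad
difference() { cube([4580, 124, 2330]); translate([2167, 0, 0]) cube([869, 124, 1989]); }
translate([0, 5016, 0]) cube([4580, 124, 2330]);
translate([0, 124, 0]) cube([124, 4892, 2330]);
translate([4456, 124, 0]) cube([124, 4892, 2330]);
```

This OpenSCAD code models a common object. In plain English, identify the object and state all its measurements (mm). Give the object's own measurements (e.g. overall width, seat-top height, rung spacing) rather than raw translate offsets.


A single room: four walls, each 2330 mm tall and 124 mm thick, enclosing an outside footprint 4580×5140 mm (x × y), no floor or roof. The front and back walls (−y and +y sides) run the full x-width; the side walls fit between their inner faces. A door opening 869 mm wide and 1989 mm tall is cut through the front wall from the floor up, its −x edge 2167 mm from the wall's −x end.


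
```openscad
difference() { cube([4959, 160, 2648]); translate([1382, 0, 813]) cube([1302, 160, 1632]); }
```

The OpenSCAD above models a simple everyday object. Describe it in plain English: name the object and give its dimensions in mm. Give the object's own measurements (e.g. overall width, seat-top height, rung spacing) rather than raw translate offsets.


A wall 4959 mm long (x), 160 mm thick (y), 2648 mm tall, with a rectangular window opening cut through it. The opening is 1302 mm wide and 1632 mm tall; its sill is at z = 813 mm and its near (−x) edge is 1382 mm from the wall's −x end. The opening passes through the full wall thickness.


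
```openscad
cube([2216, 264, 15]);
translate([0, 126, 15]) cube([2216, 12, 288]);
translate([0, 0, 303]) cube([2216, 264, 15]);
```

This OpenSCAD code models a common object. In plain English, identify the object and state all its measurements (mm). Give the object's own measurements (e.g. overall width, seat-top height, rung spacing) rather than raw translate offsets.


An I-beam lying along x, 2216 mm long. Overall section height 318 mm. Two flanges 264 mm wide (y) and 15 mm thick, one on the floor and one at the top; a web 12 mm thick runs between them, centred on the flange width.
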